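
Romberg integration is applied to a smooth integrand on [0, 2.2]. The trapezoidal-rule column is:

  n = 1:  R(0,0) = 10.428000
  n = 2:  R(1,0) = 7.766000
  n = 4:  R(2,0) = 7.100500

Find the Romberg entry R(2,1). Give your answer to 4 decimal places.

6.8787

Richardson extrapolation on the trapezoidal column (denominator 4−1=3):
R(2,1) = 7.100500 + (7.100500 − 7.766000)/3 = 6.878667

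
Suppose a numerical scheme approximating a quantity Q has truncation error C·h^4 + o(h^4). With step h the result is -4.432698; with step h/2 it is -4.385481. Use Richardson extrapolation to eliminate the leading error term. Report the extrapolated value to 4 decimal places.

The leading error scales as h^4; refining by a factor of 2 reduces it by 2^4 = 16.
Extrapolated value = (16·A(h/2) − A(h)) / (16 − 1)
= (16·(-4.385481) − (-4.432698)) / 15
= -65.734998 / 15 = -4.382333

-4.3823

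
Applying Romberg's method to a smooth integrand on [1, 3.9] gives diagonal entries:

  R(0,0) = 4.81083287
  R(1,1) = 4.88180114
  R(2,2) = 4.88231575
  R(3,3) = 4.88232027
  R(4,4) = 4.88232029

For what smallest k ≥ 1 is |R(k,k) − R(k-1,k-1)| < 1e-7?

|R(1,1) − R(0,0)| = 0.07096827 ≥ 1e-7
|R(2,2) − R(1,1)| = 0.00051461 ≥ 1e-7
|R(3,3) − R(2,2)| = 0.00000452 ≥ 1e-7
|R(4,4) − R(3,3)| = 0.00000002 < 1e-7

k = 4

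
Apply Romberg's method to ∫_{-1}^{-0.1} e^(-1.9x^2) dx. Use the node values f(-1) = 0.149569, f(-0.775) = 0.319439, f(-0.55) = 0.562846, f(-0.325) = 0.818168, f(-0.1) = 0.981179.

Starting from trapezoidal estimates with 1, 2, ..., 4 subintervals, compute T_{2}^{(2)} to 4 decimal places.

T_{0}^{(0)} (trapezoid, 1 panel, h=0.9000): 0.508837
T_{1}^{(0)} (trapezoid, 2 panels, h=0.4500): 0.507699
T_{2}^{(0)} (trapezoid, 4 panels, h=0.2250): 0.509811
T_{1}^{(1)} = 0.507699 + (0.507699 − 0.508837)/3 = 0.507320
T_{2}^{(1)} = 0.509811 + (0.509811 − 0.507699)/3 = 0.510515
T_{2}^{(2)} = 0.510515 + (0.510515 − 0.507320)/15 = 0.510728

0.5107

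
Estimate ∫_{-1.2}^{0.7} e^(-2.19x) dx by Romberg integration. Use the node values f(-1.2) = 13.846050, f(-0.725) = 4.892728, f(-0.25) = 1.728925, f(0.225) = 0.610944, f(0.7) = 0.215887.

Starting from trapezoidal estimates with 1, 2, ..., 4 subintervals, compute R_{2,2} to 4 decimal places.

R_{0,0} (trapezoid, 1 panel, h=1.9000): 13.358840
R_{1,0} (trapezoid, 2 panels, h=0.9500): 8.321899
R_{2,0} (trapezoid, 4 panels, h=0.4750): 6.775194
R_{1,1} = 8.321899 + (8.321899 − 13.358840)/3 = 6.642919
R_{2,1} = 6.775194 + (6.775194 − 8.321899)/3 = 6.259626
R_{2,2} = 6.259626 + (6.259626 − 6.642919)/15 = 6.234073

6.2341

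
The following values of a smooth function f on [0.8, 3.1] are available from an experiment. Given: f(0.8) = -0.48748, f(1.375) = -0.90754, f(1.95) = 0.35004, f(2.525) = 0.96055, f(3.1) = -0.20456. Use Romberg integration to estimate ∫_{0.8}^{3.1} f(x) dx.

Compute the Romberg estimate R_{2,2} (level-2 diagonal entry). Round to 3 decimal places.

0.027

R_{0,0} (trapezoid, 1 panel, h=2.3000): -0.79585
R_{1,0} (trapezoid, 2 panels, h=1.1500): 0.00462
R_{2,0} (trapezoid, 4 panels, h=0.5750): 0.03279
R_{1,1} = 0.00462 + (0.00462 − (-0.79585))/3 = 0.27144
R_{2,1} = 0.03279 + (0.03279 − 0.00462)/3 = 0.04218
R_{2,2} = 0.04218 + (0.04218 − 0.27144)/15 = 0.02690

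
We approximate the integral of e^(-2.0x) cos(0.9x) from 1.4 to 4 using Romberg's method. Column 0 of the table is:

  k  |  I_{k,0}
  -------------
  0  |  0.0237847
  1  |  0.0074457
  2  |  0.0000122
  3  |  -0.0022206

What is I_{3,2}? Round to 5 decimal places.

-0.00300

Richardson extrapolation on the trapezoidal column (denominator 4−1=3):
I_{2,1} = (4·0.0000122 − 0.0074457) / 3 = -0.0024656
I_{3,1} = (4·(-0.0022206) − 0.0000122) / 3 = -0.0029649
I_{3,2} = -0.0029649 + (-0.0029649 − (-0.0024656))/15 = -0.0029982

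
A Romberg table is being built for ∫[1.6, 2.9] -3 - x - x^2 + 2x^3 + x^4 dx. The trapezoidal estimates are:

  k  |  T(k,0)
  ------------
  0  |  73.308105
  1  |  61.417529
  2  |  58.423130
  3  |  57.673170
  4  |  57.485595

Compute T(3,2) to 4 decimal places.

57.4231

Richardson extrapolation on the trapezoidal column (denominator 4−1=3):
T(2,1) = 58.423130 + (58.423130 − 61.417529)/3 = 57.424997
T(3,1) = 57.673170 + (57.673170 − 58.423130)/3 = 57.423183
T(3,2) = (16·57.423183 − 57.424997) / 15 = 57.423062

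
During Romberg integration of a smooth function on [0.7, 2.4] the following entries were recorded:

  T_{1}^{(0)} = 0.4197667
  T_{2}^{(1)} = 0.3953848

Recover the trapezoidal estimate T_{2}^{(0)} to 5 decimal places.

0.40148

From T_{2}^{(1)} = (4·T_{2}^{(0)} − T_{1}^{(0)})/3, solve for T_{2}^{(0)}:
4·T_{2}^{(0)} = 3·0.3953848 + 0.4197667 = 1.6059211
T_{2}^{(0)} = 0.4014803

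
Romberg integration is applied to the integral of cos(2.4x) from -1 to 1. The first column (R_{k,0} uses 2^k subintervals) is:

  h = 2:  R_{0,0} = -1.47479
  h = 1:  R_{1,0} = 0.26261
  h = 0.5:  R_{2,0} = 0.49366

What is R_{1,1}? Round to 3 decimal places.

0.842

Richardson extrapolation on the trapezoidal column (denominator 4−1=3):
R_{1,1} = (4·0.26261 − (-1.47479)) / 3 = 0.84174
(Column j=1 coincides with Simpson's rule on the same nodes.)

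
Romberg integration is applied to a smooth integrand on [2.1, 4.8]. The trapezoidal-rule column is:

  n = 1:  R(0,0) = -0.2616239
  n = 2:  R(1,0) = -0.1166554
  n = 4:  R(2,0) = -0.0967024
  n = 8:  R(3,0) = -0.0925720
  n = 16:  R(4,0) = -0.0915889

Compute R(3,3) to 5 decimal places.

-0.09127

Richardson extrapolation on the trapezoidal column (denominator 4−1=3):
R(1,1) = -0.1166554 + (-0.1166554 − (-0.2616239))/3 = -0.0683326
R(2,1) = -0.0967024 + (-0.0967024 − (-0.1166554))/3 = -0.0900514
R(3,1) = -0.0925720 + (-0.0925720 − (-0.0967024))/3 = -0.0911952
R(2,2) = (16·(-0.0900514) − (-0.0683326)) / 15 = -0.0914993
R(3,2) = -0.0911952 + (-0.0911952 − (-0.0900514))/15 = -0.0912715
R(3,3) = -0.0912715 + (-0.0912715 − (-0.0914993))/63 = -0.0912679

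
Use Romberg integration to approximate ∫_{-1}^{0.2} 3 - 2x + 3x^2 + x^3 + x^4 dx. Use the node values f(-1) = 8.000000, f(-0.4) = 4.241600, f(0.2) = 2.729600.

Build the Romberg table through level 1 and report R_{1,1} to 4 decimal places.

5.5392

R_{0,0} (trapezoid, 1 panel, h=1.2000): 6.437760
R_{1,0} (trapezoid, 2 panels, h=0.6000): 5.763840
R_{1,1} = 5.763840 + (5.763840 − 6.437760)/3 = 5.539200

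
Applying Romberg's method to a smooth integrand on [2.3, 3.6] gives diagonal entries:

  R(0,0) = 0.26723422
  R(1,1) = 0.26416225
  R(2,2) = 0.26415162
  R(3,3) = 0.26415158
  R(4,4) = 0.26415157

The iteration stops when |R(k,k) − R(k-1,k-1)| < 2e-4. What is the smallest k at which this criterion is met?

k = 2

|R(1,1) − R(0,0)| = 0.00307197 ≥ 2e-4
|R(2,2) − R(1,1)| = 0.00001063 < 2e-4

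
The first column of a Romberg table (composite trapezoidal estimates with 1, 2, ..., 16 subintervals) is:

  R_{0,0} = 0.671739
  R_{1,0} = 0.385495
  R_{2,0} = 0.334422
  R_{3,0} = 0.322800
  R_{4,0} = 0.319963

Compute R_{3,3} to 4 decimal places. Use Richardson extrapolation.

Richardson extrapolation on the trapezoidal column (denominator 4−1=3):
R_{1,1} = (4·0.385495 − 0.671739) / 3 = 0.290080
R_{2,1} = 0.334422 + (0.334422 − 0.385495)/3 = 0.317398
R_{3,1} = 0.322800 + (0.322800 − 0.334422)/3 = 0.318926
R_{2,2} = (16·0.317398 − 0.290080) / 15 = 0.319219
R_{3,2} = 0.318926 + (0.318926 − 0.317398)/15 = 0.319028
R_{3,3} = (64·0.319028 − 0.319219) / 63 = 0.319025

0.3190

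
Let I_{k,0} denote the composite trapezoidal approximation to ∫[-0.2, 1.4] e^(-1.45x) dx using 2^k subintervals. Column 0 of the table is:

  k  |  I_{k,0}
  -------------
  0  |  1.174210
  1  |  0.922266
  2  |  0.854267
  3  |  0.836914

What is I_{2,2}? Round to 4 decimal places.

0.8312

Richardson extrapolation on the trapezoidal column (denominator 4−1=3):
I_{1,1} = (4·0.922266 − 1.174210) / 3 = 0.838285
I_{2,1} = (4·0.854267 − 0.922266) / 3 = 0.831601
I_{2,2} = (16·0.831601 − 0.838285) / 15 = 0.831155
(Column j=1 coincides with Simpson's rule on the same nodes.)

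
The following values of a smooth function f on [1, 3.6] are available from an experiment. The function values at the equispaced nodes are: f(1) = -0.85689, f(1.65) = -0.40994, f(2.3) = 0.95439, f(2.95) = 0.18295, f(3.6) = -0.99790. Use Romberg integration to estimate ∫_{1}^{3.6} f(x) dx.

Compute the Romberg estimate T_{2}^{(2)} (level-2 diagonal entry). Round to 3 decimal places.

T_{0}^{(0)} (trapezoid, 1 panel, h=2.6000): -2.41123
T_{1}^{(0)} (trapezoid, 2 panels, h=1.3000): 0.03509
T_{2}^{(0)} (trapezoid, 4 panels, h=0.6500): -0.13000
T_{1}^{(1)} = 0.03509 + (0.03509 − (-2.41123))/3 = 0.85053
T_{2}^{(1)} = -0.13000 + (-0.13000 − 0.03509)/3 = -0.18503
T_{2}^{(2)} = -0.18503 + (-0.18503 − 0.85053)/15 = -0.25407

-0.254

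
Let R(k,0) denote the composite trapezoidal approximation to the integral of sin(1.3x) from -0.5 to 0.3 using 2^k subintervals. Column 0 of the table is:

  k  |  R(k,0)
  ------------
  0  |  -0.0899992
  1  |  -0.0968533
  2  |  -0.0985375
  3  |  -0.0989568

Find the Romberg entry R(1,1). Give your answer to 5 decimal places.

R(1,1) = (4·(-0.0968533) − (-0.0899992)) / 3 = -0.0991380
(Column j=1 coincides with Simpson's rule on the same nodes.)

-0.09914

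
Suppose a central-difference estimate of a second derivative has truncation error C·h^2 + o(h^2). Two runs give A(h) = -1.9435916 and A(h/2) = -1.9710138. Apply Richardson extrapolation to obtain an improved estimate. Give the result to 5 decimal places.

-1.98015

The leading error scales as h^2; refining by a factor of 2 reduces it by 2^2 = 4.
Extrapolated value = (4·A(h/2) − A(h)) / (4 − 1)
= (4·(-1.9710138) − (-1.9435916)) / 3
= -5.9404636 / 3 = -1.9801545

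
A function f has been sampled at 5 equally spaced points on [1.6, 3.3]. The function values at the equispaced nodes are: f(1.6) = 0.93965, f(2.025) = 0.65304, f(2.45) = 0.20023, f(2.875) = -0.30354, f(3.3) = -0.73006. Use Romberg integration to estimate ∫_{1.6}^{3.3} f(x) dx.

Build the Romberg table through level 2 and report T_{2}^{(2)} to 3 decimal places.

0.284

T_{0}^{(0)} (trapezoid, 1 panel, h=1.7000): 0.17815
T_{1}^{(0)} (trapezoid, 2 panels, h=0.8500): 0.25927
T_{2}^{(0)} (trapezoid, 4 panels, h=0.4250): 0.27817
T_{1}^{(1)} = 0.25927 + (0.25927 − 0.17815)/3 = 0.28631
T_{2}^{(1)} = 0.27817 + (0.27817 − 0.25927)/3 = 0.28447
T_{2}^{(2)} = 0.28447 + (0.28447 − 0.28631)/15 = 0.28435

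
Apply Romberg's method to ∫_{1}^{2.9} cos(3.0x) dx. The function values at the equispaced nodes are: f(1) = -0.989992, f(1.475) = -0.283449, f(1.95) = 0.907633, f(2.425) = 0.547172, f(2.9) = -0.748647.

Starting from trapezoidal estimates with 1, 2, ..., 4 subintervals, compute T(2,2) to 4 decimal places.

T(0,0) (trapezoid, 1 panel, h=1.9000): -1.651707
T(1,0) (trapezoid, 2 panels, h=0.9500): 0.036398
T(2,0) (trapezoid, 4 panels, h=0.4750): 0.143467
T(1,1) = 0.036398 + (0.036398 − (-1.651707))/3 = 0.599100
T(2,1) = 0.143467 + (0.143467 − 0.036398)/3 = 0.179157
T(2,2) = 0.179157 + (0.179157 − 0.599100)/15 = 0.151161

0.1512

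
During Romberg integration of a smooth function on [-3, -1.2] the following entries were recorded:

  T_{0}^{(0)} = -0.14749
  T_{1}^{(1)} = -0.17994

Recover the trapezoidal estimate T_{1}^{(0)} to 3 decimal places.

From T_{1}^{(1)} = (4·T_{1}^{(0)} − T_{0}^{(0)})/3, solve for T_{1}^{(0)}:
4·T_{1}^{(0)} = 3·(-0.17994) + (-0.14749) = -0.68731
T_{1}^{(0)} = -0.17183

-0.172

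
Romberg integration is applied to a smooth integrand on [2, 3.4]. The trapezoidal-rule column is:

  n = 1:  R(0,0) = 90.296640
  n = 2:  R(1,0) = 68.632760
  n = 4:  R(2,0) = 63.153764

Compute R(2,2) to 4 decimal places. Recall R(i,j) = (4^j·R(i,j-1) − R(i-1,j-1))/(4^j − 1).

61.3218

R(1,1) = (4·68.632760 − 90.296640) / 3 = 61.411467
R(2,1) = 63.153764 + (63.153764 − 68.632760)/3 = 61.327432
R(2,2) = 61.327432 + (61.327432 − 61.411467)/15 = 61.321830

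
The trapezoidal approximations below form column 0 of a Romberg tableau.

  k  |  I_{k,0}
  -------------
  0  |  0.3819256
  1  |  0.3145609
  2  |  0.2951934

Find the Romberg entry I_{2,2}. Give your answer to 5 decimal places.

Richardson extrapolation on the trapezoidal column (denominator 4−1=3):
I_{1,1} = (4·0.3145609 − 0.3819256) / 3 = 0.2921060
I_{2,1} = 0.2951934 + (0.2951934 − 0.3145609)/3 = 0.2887376
I_{2,2} = 0.2887376 + (0.2887376 − 0.2921060)/15 = 0.2885130
(Column j=1 coincides with Simpson's rule on the same nodes.)

0.28851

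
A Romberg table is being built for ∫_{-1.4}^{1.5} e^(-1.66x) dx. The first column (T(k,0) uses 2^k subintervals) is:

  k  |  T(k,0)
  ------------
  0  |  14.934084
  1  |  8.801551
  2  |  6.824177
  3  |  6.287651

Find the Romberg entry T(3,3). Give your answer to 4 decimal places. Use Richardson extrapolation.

T(1,1) = (4·8.801551 − 14.934084) / 3 = 6.757373
T(2,1) = 6.824177 + (6.824177 − 8.801551)/3 = 6.165052
T(3,1) = 6.287651 + (6.287651 − 6.824177)/3 = 6.108809
T(2,2) = (16·6.165052 − 6.757373) / 15 = 6.125564
T(3,2) = (16·6.108809 − 6.165052) / 15 = 6.105059
T(3,3) = (64·6.105059 − 6.125564) / 63 = 6.104734
(Column j=1 coincides with Simpson's rule on the same nodes.)

6.1047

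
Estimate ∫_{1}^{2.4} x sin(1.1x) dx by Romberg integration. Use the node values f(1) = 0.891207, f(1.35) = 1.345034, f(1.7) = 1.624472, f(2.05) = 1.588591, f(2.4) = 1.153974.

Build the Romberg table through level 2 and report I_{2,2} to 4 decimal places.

1.9862

I_{0,0} (trapezoid, 1 panel, h=1.4000): 1.431627
I_{1,0} (trapezoid, 2 panels, h=0.7000): 1.852944
I_{2,0} (trapezoid, 4 panels, h=0.3500): 1.953241
I_{1,1} = 1.852944 + (1.852944 − 1.431627)/3 = 1.993383
I_{2,1} = 1.953241 + (1.953241 − 1.852944)/3 = 1.986673
I_{2,2} = 1.986673 + (1.986673 − 1.993383)/15 = 1.986226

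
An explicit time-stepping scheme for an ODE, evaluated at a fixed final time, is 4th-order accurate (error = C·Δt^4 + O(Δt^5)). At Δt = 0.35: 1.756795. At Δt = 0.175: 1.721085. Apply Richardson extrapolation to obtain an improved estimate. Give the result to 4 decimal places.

1.7187

Extrapolated value = (16·A(Δt/2) − A(Δt)) / (16 − 1)
= (16·1.721085 − 1.756795) / 15
= 25.780565 / 15 = 1.718704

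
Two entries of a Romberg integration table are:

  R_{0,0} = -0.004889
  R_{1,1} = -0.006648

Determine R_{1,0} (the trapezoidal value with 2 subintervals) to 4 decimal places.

From R_{1,1} = (4·R_{1,0} − R_{0,0})/3, solve for R_{1,0}:
4·R_{1,0} = 3·(-0.006648) + (-0.004889) = -0.024833
R_{1,0} = -0.006208

-0.0062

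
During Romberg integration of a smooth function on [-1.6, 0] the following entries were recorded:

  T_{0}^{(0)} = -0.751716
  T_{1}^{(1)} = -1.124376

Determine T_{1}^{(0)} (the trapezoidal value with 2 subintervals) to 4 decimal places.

-1.0312

From T_{1}^{(1)} = (4·T_{1}^{(0)} − T_{0}^{(0)})/3, solve for T_{1}^{(0)}:
4·T_{1}^{(0)} = 3·(-1.124376) + (-0.751716) = -4.124844
T_{1}^{(0)} = -1.031211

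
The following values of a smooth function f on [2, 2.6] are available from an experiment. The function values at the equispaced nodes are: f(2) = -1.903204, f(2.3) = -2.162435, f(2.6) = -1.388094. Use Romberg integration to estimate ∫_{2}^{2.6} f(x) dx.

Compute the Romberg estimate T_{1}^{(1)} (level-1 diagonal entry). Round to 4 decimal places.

T_{0}^{(0)} (trapezoid, 1 panel, h=0.6000): -0.987389
T_{1}^{(0)} (trapezoid, 2 panels, h=0.3000): -1.142425
T_{1}^{(1)} = -1.142425 + (-1.142425 − (-0.987389))/3 = -1.194104

-1.1941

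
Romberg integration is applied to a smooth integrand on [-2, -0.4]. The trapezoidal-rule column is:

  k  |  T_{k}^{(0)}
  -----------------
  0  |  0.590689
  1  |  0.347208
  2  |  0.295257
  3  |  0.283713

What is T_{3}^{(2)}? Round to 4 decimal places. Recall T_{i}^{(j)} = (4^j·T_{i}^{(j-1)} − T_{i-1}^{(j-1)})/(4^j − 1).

0.2800

T_{2}^{(1)} = 0.295257 + (0.295257 − 0.347208)/3 = 0.277940
T_{3}^{(1)} = 0.283713 + (0.283713 − 0.295257)/3 = 0.279865
T_{3}^{(2)} = 0.279865 + (0.279865 − 0.277940)/15 = 0.279993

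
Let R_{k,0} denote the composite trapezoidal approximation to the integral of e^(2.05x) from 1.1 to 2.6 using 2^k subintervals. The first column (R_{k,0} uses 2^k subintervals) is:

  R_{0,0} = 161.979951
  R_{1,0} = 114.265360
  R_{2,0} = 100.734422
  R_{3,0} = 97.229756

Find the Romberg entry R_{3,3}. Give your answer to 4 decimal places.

R_{1,1} = (4·114.265360 − 161.979951) / 3 = 98.360496
R_{2,1} = 100.734422 + (100.734422 − 114.265360)/3 = 96.224109
R_{3,1} = 97.229756 + (97.229756 − 100.734422)/3 = 96.061534
R_{2,2} = 96.224109 + (96.224109 − 98.360496)/15 = 96.081683
R_{3,2} = 96.061534 + (96.061534 − 96.224109)/15 = 96.050696
R_{3,3} = (64·96.050696 − 96.081683) / 63 = 96.050204

96.0502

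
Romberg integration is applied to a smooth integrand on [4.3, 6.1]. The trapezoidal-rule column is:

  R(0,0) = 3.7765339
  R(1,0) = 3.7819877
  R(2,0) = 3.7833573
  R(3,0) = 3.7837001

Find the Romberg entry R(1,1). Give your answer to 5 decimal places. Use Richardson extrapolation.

Richardson extrapolation on the trapezoidal column (denominator 4−1=3):
R(1,1) = (4·3.7819877 − 3.7765339) / 3 = 3.7838056
(Column j=1 coincides with Simpson's rule on the same nodes.)

3.78381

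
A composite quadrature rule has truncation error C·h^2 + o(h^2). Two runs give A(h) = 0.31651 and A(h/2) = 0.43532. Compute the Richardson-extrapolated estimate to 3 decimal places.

Extrapolated value = (4·A(h/2) − A(h)) / (4 − 1)
= (4·0.43532 − 0.31651) / 3
= 1.42477 / 3 = 0.47492

0.475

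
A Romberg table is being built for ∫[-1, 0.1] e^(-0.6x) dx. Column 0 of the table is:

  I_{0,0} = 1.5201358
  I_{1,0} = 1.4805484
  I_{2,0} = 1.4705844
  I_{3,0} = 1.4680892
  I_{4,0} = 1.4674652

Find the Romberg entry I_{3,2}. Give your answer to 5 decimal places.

I_{2,1} = (4·1.4705844 − 1.4805484) / 3 = 1.4672631
I_{3,1} = (4·1.4680892 − 1.4705844) / 3 = 1.4672575
I_{3,2} = (16·1.4672575 − 1.4672631) / 15 = 1.4672571

1.46726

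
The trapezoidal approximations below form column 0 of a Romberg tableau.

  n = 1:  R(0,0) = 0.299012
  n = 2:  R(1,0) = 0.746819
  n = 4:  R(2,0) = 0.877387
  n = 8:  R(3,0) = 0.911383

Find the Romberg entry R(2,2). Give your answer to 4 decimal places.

0.9226

R(1,1) = 0.746819 + (0.746819 − 0.299012)/3 = 0.896088
R(2,1) = (4·0.877387 − 0.746819) / 3 = 0.920910
R(2,2) = 0.920910 + (0.920910 − 0.896088)/15 = 0.922565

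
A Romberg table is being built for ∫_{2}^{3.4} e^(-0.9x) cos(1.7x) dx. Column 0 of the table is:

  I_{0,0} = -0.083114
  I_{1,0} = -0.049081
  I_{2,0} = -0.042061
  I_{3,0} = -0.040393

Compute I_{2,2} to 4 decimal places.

I_{1,1} = (4·(-0.049081) − (-0.083114)) / 3 = -0.037737
I_{2,1} = (4·(-0.042061) − (-0.049081)) / 3 = -0.039721
I_{2,2} = (16·(-0.039721) − (-0.037737)) / 15 = -0.039853

-0.0399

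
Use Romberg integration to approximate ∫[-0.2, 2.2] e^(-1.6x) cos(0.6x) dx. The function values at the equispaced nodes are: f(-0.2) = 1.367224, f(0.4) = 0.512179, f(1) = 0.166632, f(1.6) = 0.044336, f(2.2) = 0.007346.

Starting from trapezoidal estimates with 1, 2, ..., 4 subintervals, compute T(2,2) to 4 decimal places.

T(0,0) (trapezoid, 1 panel, h=2.4000): 1.649484
T(1,0) (trapezoid, 2 panels, h=1.2000): 1.024700
T(2,0) (trapezoid, 4 panels, h=0.6000): 0.846259
T(1,1) = 1.024700 + (1.024700 − 1.649484)/3 = 0.816439
T(2,1) = 0.846259 + (0.846259 − 1.024700)/3 = 0.786779
T(2,2) = 0.786779 + (0.786779 − 0.816439)/15 = 0.784802

0.7848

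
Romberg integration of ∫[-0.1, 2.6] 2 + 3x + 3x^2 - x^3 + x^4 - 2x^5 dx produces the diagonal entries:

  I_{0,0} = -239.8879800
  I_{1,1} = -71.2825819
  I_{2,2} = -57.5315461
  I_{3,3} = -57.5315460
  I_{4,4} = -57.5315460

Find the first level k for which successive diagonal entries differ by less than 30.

|I_{1,1} − I_{0,0}| = 168.6053981 ≥ 30
|I_{2,2} − I_{1,1}| = 13.7510358 < 30

k = 2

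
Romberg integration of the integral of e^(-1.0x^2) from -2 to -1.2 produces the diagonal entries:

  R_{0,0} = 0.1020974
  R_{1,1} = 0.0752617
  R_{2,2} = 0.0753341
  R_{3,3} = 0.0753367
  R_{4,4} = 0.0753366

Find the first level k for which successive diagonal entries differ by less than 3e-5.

|R_{1,1} − R_{0,0}| = 0.0268357 ≥ 3e-5
|R_{2,2} − R_{1,1}| = 0.0000724 ≥ 3e-5
|R_{3,3} − R_{2,2}| = 0.0000026 < 3e-5

k = 3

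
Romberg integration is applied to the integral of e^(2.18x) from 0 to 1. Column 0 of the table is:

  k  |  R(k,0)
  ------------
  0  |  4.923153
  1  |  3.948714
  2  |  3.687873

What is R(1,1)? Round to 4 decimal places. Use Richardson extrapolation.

3.6239

Richardson extrapolation on the trapezoidal column (denominator 4−1=3):
R(1,1) = (4·3.948714 − 4.923153) / 3 = 3.623901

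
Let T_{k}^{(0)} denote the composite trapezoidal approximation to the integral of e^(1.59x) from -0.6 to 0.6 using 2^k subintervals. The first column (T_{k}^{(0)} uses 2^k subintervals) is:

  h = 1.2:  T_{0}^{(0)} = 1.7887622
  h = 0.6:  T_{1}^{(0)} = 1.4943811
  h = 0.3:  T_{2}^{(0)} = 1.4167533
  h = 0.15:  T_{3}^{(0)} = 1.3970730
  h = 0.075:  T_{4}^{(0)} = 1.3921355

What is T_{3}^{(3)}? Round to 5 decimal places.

Richardson extrapolation on the trapezoidal column (denominator 4−1=3):
T_{1}^{(1)} = (4·1.4943811 − 1.7887622) / 3 = 1.3962541
T_{2}^{(1)} = (4·1.4167533 − 1.4943811) / 3 = 1.3908774
T_{3}^{(1)} = (4·1.3970730 − 1.4167533) / 3 = 1.3905129
T_{2}^{(2)} = 1.3908774 + (1.3908774 − 1.3962541)/15 = 1.3905190
T_{3}^{(2)} = (16·1.3905129 − 1.3908774) / 15 = 1.3904886
T_{3}^{(3)} = (64·1.3904886 − 1.3905190) / 63 = 1.3904881

1.39049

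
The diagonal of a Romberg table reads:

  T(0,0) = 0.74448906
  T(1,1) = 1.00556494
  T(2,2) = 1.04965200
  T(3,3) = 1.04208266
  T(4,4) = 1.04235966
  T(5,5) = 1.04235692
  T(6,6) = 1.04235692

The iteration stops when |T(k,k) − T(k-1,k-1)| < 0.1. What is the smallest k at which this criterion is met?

|T(1,1) − T(0,0)| = 0.26107588 ≥ 0.1
|T(2,2) − T(1,1)| = 0.04408706 < 0.1

k = 2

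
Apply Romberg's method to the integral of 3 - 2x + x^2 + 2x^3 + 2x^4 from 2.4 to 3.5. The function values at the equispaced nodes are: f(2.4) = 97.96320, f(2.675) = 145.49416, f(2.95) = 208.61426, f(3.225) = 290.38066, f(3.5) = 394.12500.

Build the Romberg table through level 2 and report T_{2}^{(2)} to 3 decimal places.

T_{0}^{(0)} (trapezoid, 1 panel, h=1.1000): 270.64851
T_{1}^{(0)} (trapezoid, 2 panels, h=0.5500): 250.06210
T_{2}^{(0)} (trapezoid, 4 panels, h=0.2750): 244.89662
T_{1}^{(1)} = 250.06210 + (250.06210 − 270.64851)/3 = 243.19996
T_{2}^{(1)} = 244.89662 + (244.89662 − 250.06210)/3 = 243.17479
T_{2}^{(2)} = 243.17479 + (243.17479 − 243.19996)/15 = 243.17311

243.173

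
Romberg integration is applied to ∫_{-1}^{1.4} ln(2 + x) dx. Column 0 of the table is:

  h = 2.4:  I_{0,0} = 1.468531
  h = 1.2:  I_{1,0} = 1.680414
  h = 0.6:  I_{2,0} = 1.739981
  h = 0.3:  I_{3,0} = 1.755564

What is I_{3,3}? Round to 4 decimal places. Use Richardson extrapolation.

1.7608

Richardson extrapolation on the trapezoidal column (denominator 4−1=3):
I_{1,1} = 1.680414 + (1.680414 − 1.468531)/3 = 1.751042
I_{2,1} = (4·1.739981 − 1.680414) / 3 = 1.759837
I_{3,1} = (4·1.755564 − 1.739981) / 3 = 1.760758
I_{2,2} = (16·1.759837 − 1.751042) / 15 = 1.760423
I_{3,2} = (16·1.760758 − 1.759837) / 15 = 1.760819
I_{3,3} = 1.760819 + (1.760819 − 1.760423)/63 = 1.760825
(Column j=1 coincides with Simpson's rule on the same nodes.)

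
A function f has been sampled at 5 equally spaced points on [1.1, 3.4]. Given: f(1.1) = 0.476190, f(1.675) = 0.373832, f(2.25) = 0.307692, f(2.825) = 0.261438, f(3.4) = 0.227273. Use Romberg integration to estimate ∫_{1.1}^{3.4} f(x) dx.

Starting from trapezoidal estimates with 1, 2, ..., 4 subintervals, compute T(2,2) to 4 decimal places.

0.7397

T(0,0) (trapezoid, 1 panel, h=2.3000): 0.808982
T(1,0) (trapezoid, 2 panels, h=1.1500): 0.758337
T(2,0) (trapezoid, 4 panels, h=0.5750): 0.744449
T(1,1) = 0.758337 + (0.758337 − 0.808982)/3 = 0.741455
T(2,1) = 0.744449 + (0.744449 − 0.758337)/3 = 0.739820
T(2,2) = 0.739820 + (0.739820 − 0.741455)/15 = 0.739711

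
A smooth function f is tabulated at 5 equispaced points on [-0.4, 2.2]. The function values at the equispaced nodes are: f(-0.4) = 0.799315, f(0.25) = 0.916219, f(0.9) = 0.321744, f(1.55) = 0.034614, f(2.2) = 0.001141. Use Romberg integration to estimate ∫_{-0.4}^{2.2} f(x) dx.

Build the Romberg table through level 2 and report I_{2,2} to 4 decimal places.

I_{0,0} (trapezoid, 1 panel, h=2.6000): 1.040593
I_{1,0} (trapezoid, 2 panels, h=1.3000): 0.938564
I_{2,0} (trapezoid, 4 panels, h=0.6500): 1.087323
I_{1,1} = 0.938564 + (0.938564 − 1.040593)/3 = 0.904554
I_{2,1} = 1.087323 + (1.087323 − 0.938564)/3 = 1.136909
I_{2,2} = 1.136909 + (1.136909 − 0.904554)/15 = 1.152399

1.1524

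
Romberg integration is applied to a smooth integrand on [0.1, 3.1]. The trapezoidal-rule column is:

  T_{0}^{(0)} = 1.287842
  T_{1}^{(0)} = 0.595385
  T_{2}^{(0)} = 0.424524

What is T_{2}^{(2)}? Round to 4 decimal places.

0.3678

T_{1}^{(1)} = 0.595385 + (0.595385 − 1.287842)/3 = 0.364566
T_{2}^{(1)} = 0.424524 + (0.424524 − 0.595385)/3 = 0.367570
T_{2}^{(2)} = 0.367570 + (0.367570 − 0.364566)/15 = 0.367770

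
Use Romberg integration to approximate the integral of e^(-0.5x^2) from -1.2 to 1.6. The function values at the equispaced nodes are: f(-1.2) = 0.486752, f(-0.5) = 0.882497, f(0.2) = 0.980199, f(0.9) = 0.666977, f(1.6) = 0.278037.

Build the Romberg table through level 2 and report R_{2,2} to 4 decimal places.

2.0751

R_{0,0} (trapezoid, 1 panel, h=2.8000): 1.070705
R_{1,0} (trapezoid, 2 panels, h=1.4000): 1.907631
R_{2,0} (trapezoid, 4 panels, h=0.7000): 2.038447
R_{1,1} = 1.907631 + (1.907631 − 1.070705)/3 = 2.186606
R_{2,1} = 2.038447 + (2.038447 − 1.907631)/3 = 2.082052
R_{2,2} = 2.082052 + (2.082052 − 2.186606)/15 = 2.075082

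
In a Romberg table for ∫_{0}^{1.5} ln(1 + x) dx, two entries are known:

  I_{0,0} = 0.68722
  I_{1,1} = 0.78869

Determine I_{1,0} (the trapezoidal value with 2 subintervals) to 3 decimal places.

From I_{1,1} = (4·I_{1,0} − I_{0,0})/3, solve for I_{1,0}:
4·I_{1,0} = 3·0.78869 + 0.68722 = 3.05329
I_{1,0} = 0.76332

0.763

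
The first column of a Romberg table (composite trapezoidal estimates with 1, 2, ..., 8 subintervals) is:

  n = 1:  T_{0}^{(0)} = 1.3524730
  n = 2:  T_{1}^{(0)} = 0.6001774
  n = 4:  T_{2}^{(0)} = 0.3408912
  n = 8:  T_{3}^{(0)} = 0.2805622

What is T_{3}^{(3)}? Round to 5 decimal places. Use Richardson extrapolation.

0.26105

Richardson extrapolation on the trapezoidal column (denominator 4−1=3):
T_{1}^{(1)} = (4·0.6001774 − 1.3524730) / 3 = 0.3494122
T_{2}^{(1)} = 0.3408912 + (0.3408912 − 0.6001774)/3 = 0.2544625
T_{3}^{(1)} = 0.2805622 + (0.2805622 − 0.3408912)/3 = 0.2604525
T_{2}^{(2)} = (16·0.2544625 − 0.3494122) / 15 = 0.2481325
T_{3}^{(2)} = (16·0.2604525 − 0.2544625) / 15 = 0.2608518
T_{3}^{(3)} = 0.2608518 + (0.2608518 − 0.2481325)/63 = 0.2610537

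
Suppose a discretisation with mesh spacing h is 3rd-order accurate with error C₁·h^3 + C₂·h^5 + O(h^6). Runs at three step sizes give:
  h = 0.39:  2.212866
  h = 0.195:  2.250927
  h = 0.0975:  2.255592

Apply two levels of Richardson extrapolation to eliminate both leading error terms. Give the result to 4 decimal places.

First eliminate the h^3 term (factor 2^3 = 8):
  B₁ = (8·2.250927 − 2.212866)/7 = 2.256364
  B₂ = (8·2.255592 − 2.250927)/7 = 2.256258
Then eliminate the h^5 term (factor 2^5 = 32):
  (32·2.256258 − 2.256364)/31 = 2.256255

2.2563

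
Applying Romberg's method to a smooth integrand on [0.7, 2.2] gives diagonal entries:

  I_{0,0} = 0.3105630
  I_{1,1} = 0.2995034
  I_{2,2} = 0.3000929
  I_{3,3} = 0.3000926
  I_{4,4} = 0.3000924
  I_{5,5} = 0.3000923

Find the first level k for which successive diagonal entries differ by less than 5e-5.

k = 3

|I_{1,1} − I_{0,0}| = 0.0110596 ≥ 5e-5
|I_{2,2} − I_{1,1}| = 0.0005895 ≥ 5e-5
|I_{3,3} − I_{2,2}| = 0.0000003 < 5e-5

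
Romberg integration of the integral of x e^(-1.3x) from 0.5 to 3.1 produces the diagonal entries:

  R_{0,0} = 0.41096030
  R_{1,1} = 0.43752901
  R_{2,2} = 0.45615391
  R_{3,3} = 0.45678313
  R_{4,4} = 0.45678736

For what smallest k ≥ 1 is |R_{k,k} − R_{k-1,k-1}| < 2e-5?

k = 4

|R_{1,1} − R_{0,0}| = 0.02656871 ≥ 2e-5
|R_{2,2} − R_{1,1}| = 0.01862490 ≥ 2e-5
|R_{3,3} − R_{2,2}| = 0.00062922 ≥ 2e-5
|R_{4,4} − R_{3,3}| = 0.00000423 < 2e-5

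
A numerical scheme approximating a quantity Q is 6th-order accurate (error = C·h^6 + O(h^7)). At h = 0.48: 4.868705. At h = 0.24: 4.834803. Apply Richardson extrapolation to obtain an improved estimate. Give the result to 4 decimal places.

4.8343

Extrapolated value = (64·A(h/2) − A(h)) / (64 − 1)
= (64·4.834803 − 4.868705) / 63
= 304.558687 / 63 = 4.834265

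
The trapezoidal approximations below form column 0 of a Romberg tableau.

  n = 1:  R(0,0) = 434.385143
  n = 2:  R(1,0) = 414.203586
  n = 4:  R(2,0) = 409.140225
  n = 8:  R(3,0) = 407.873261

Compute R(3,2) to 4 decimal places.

Richardson extrapolation on the trapezoidal column (denominator 4−1=3):
R(2,1) = (4·409.140225 − 414.203586) / 3 = 407.452438
R(3,1) = (4·407.873261 − 409.140225) / 3 = 407.450940
R(3,2) = (16·407.450940 − 407.452438) / 15 = 407.450840

407.4508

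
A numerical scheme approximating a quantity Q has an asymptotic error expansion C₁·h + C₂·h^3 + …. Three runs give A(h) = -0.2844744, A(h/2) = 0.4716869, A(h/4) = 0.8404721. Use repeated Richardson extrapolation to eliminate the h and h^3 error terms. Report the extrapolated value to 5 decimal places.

1.20660

First eliminate the h term (factor 2^1 = 2):
  B₁ = (2·0.4716869 − (-0.2844744))/1 = 1.2278482
  B₂ = (2·0.8404721 − 0.4716869)/1 = 1.2092573
Then eliminate the h^3 term (factor 2^3 = 8):
  (8·1.2092573 − 1.2278482)/7 = 1.2066015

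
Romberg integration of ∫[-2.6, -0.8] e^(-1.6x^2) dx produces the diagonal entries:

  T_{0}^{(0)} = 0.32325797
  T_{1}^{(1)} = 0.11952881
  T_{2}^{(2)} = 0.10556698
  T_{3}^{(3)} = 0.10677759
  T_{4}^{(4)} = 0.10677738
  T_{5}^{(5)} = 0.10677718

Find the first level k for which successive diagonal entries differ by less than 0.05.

k = 2

|T_{1}^{(1)} − T_{0}^{(0)}| = 0.20372916 ≥ 0.05
|T_{2}^{(2)} − T_{1}^{(1)}| = 0.01396183 < 0.05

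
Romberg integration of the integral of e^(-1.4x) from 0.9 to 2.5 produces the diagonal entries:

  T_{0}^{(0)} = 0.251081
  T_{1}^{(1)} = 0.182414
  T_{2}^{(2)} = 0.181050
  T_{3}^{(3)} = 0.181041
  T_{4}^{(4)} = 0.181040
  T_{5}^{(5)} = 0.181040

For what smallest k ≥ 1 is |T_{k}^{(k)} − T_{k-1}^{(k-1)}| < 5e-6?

k = 4

|T_{1}^{(1)} − T_{0}^{(0)}| = 0.068667 ≥ 5e-6
|T_{2}^{(2)} − T_{1}^{(1)}| = 0.001364 ≥ 5e-6
|T_{3}^{(3)} − T_{2}^{(2)}| = 0.000009 ≥ 5e-6
|T_{4}^{(4)} − T_{3}^{(3)}| = 0.000001 < 5e-6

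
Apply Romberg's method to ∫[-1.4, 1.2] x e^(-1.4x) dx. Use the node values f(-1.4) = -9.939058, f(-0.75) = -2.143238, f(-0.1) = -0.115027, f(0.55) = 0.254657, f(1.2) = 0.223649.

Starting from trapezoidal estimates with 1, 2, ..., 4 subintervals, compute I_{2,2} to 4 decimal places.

-3.7504

I_{0,0} (trapezoid, 1 panel, h=2.6000): -12.630032
I_{1,0} (trapezoid, 2 panels, h=1.3000): -6.464551
I_{2,0} (trapezoid, 4 panels, h=0.6500): -4.459853
I_{1,1} = -6.464551 + (-6.464551 − (-12.630032))/3 = -4.409391
I_{2,1} = -4.459853 + (-4.459853 − (-6.464551))/3 = -3.791620
I_{2,2} = -3.791620 + (-3.791620 − (-4.409391))/15 = -3.750435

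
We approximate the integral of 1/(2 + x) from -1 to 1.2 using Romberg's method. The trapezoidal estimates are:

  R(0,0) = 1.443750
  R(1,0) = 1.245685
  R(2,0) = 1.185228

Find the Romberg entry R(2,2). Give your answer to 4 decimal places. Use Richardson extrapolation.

1.1641

Richardson extrapolation on the trapezoidal column (denominator 4−1=3):
R(1,1) = (4·1.245685 − 1.443750) / 3 = 1.179663
R(2,1) = 1.185228 + (1.185228 − 1.245685)/3 = 1.165076
R(2,2) = (16·1.165076 − 1.179663) / 15 = 1.164104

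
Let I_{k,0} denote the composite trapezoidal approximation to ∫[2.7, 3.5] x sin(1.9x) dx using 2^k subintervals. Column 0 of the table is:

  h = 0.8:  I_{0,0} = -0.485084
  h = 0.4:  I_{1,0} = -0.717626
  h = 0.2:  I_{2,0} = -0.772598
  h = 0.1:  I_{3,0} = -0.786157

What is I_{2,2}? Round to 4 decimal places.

Richardson extrapolation on the trapezoidal column (denominator 4−1=3):
I_{1,1} = (4·(-0.717626) − (-0.485084)) / 3 = -0.795140
I_{2,1} = (4·(-0.772598) − (-0.717626)) / 3 = -0.790922
I_{2,2} = -0.790922 + (-0.790922 − (-0.795140))/15 = -0.790641

-0.7906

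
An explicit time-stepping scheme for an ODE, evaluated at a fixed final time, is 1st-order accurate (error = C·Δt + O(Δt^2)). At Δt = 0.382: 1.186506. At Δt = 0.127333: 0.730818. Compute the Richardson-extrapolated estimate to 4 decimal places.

0.5030

Extrapolated value = (3·A(Δt/3) − A(Δt)) / (3 − 1)
= (3·0.730818 − 1.186506) / 2
= 1.005948 / 2 = 0.502974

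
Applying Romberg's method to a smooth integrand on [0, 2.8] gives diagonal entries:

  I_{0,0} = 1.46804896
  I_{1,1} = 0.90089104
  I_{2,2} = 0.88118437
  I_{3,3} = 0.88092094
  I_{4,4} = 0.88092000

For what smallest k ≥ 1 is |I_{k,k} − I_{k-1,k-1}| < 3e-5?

|I_{1,1} − I_{0,0}| = 0.56715792 ≥ 3e-5
|I_{2,2} − I_{1,1}| = 0.01970667 ≥ 3e-5
|I_{3,3} − I_{2,2}| = 0.00026343 ≥ 3e-5
|I_{4,4} − I_{3,3}| = 0.00000094 < 3e-5

k = 4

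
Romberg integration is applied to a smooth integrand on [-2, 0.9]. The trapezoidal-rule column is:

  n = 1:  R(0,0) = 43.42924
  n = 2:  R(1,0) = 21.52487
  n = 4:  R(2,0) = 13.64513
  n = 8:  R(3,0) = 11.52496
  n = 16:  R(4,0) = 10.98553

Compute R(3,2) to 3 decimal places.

Richardson extrapolation on the trapezoidal column (denominator 4−1=3):
R(2,1) = 13.64513 + (13.64513 − 21.52487)/3 = 11.01855
R(3,1) = 11.52496 + (11.52496 − 13.64513)/3 = 10.81824
R(3,2) = (16·10.81824 − 11.01855) / 15 = 10.80489

10.805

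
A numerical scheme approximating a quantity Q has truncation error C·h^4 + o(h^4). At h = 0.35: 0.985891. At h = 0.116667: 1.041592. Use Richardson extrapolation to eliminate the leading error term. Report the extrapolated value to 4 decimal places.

1.0423

The leading error scales as h^4; refining by a factor of 3 reduces it by 3^4 = 81.
Extrapolated value = (81·A(h/3) − A(h)) / (81 − 1)
= (81·1.041592 − 0.985891) / 80
= 83.383061 / 80 = 1.042288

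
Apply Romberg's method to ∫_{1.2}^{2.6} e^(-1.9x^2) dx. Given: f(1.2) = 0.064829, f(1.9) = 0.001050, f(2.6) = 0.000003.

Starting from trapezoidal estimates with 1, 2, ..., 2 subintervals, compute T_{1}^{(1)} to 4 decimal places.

0.0161

T_{0}^{(0)} (trapezoid, 1 panel, h=1.4000): 0.045382
T_{1}^{(0)} (trapezoid, 2 panels, h=0.7000): 0.023426
T_{1}^{(1)} = 0.023426 + (0.023426 − 0.045382)/3 = 0.016107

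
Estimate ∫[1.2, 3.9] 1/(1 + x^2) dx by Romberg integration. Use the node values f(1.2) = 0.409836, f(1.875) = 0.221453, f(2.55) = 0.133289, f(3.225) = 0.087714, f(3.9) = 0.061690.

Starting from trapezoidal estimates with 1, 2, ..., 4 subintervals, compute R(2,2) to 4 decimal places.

R(0,0) (trapezoid, 1 panel, h=2.7000): 0.636560
R(1,0) (trapezoid, 2 panels, h=1.3500): 0.498220
R(2,0) (trapezoid, 4 panels, h=0.6750): 0.457798
R(1,1) = 0.498220 + (0.498220 − 0.636560)/3 = 0.452107
R(2,1) = 0.457798 + (0.457798 − 0.498220)/3 = 0.444324
R(2,2) = 0.444324 + (0.444324 − 0.452107)/15 = 0.443805

0.4438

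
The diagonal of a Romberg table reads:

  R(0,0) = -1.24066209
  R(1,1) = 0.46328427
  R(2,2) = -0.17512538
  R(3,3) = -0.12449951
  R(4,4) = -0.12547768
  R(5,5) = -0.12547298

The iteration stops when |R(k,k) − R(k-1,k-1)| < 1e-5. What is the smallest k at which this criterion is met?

|R(1,1) − R(0,0)| = 1.70394636 ≥ 1e-5
|R(2,2) − R(1,1)| = 0.63840965 ≥ 1e-5
|R(3,3) − R(2,2)| = 0.05062587 ≥ 1e-5
|R(4,4) − R(3,3)| = 0.00097817 ≥ 1e-5
|R(5,5) − R(4,4)| = 0.00000470 < 1e-5

k = 5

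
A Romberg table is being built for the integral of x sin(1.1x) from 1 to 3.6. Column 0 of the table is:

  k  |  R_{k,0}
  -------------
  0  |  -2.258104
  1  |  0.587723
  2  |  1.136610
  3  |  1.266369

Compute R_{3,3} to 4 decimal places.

1.3090

Richardson extrapolation on the trapezoidal column (denominator 4−1=3):
R_{1,1} = 0.587723 + (0.587723 − (-2.258104))/3 = 1.536332
R_{2,1} = (4·1.136610 − 0.587723) / 3 = 1.319572
R_{3,1} = 1.266369 + (1.266369 − 1.136610)/3 = 1.309622
R_{2,2} = (16·1.319572 − 1.536332) / 15 = 1.305121
R_{3,2} = 1.309622 + (1.309622 − 1.319572)/15 = 1.308959
R_{3,3} = 1.308959 + (1.308959 − 1.305121)/63 = 1.309020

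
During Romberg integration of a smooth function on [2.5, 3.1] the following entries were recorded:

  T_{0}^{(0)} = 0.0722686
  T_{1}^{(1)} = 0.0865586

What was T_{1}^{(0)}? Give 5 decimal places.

0.08299

From T_{1}^{(1)} = (4·T_{1}^{(0)} − T_{0}^{(0)})/3, solve for T_{1}^{(0)}:
4·T_{1}^{(0)} = 3·0.0865586 + 0.0722686 = 0.3319444
T_{1}^{(0)} = 0.0829861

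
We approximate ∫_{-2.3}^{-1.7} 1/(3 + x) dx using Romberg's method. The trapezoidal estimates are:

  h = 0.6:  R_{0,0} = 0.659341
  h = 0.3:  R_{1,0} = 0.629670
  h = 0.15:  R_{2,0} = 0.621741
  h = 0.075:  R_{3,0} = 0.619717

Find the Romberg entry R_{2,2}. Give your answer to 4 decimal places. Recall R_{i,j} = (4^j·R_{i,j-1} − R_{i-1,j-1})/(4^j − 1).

R_{1,1} = 0.629670 + (0.629670 − 0.659341)/3 = 0.619780
R_{2,1} = (4·0.621741 − 0.629670) / 3 = 0.619098
R_{2,2} = (16·0.619098 − 0.619780) / 15 = 0.619053

0.6191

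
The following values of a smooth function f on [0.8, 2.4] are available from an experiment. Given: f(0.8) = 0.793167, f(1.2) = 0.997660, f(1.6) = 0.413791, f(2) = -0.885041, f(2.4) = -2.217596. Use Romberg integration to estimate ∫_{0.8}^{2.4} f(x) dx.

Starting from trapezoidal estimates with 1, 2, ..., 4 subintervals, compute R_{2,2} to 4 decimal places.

R_{0,0} (trapezoid, 1 panel, h=1.6000): -1.139543
R_{1,0} (trapezoid, 2 panels, h=0.8000): -0.238739
R_{2,0} (trapezoid, 4 panels, h=0.4000): -0.074322
R_{1,1} = -0.238739 + (-0.238739 − (-1.139543))/3 = 0.061529
R_{2,1} = -0.074322 + (-0.074322 − (-0.238739))/3 = -0.019516
R_{2,2} = -0.019516 + (-0.019516 − 0.061529)/15 = -0.024919

-0.0249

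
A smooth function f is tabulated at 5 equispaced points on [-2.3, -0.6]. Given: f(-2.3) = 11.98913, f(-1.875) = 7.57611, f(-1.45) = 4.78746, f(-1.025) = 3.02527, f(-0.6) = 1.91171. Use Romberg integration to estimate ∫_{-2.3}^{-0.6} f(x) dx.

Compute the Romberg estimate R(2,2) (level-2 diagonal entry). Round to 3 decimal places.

9.331

R(0,0) (trapezoid, 1 panel, h=1.7000): 11.81571
R(1,0) (trapezoid, 2 panels, h=0.8500): 9.97720
R(2,0) (trapezoid, 4 panels, h=0.4250): 9.49419
R(1,1) = 9.97720 + (9.97720 − 11.81571)/3 = 9.36436
R(2,1) = 9.49419 + (9.49419 − 9.97720)/3 = 9.33319
R(2,2) = 9.33319 + (9.33319 − 9.36436)/15 = 9.33111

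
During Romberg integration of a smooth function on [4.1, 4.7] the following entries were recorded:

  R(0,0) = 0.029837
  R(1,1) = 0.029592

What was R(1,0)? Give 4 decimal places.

From R(1,1) = (4·R(1,0) − R(0,0))/3, solve for R(1,0):
4·R(1,0) = 3·0.029592 + 0.029837 = 0.118613
R(1,0) = 0.029653

0.0297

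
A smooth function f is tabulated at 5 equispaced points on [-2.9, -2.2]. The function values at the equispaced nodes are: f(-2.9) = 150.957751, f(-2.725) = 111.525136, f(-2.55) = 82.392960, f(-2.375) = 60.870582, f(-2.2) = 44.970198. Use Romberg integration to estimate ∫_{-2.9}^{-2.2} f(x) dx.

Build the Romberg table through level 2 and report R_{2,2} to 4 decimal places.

61.2646

R_{0,0} (trapezoid, 1 panel, h=0.7000): 68.574782
R_{1,0} (trapezoid, 2 panels, h=0.3500): 63.124927
R_{2,0} (trapezoid, 4 panels, h=0.1750): 61.731714
R_{1,1} = 63.124927 + (63.124927 − 68.574782)/3 = 61.308309
R_{2,1} = 61.731714 + (61.731714 − 63.124927)/3 = 61.267310
R_{2,2} = 61.267310 + (61.267310 − 61.308309)/15 = 61.264577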